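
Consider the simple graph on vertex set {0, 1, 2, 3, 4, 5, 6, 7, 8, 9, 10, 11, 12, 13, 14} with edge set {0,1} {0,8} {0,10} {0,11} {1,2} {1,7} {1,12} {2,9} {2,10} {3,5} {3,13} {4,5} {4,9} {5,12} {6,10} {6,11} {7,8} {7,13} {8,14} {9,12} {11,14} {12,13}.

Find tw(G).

A width-3 tree decomposition is:
Bags: B1 = {6, 10, 11, 14}  B2 = {0, 10, 11, 14}  B3 = {0, 8, 10, 14}  B4 = {0, 2, 8, 10}  B5 = {0, 1, 2, 8}  B6 = {1, 2, 7, 8}  B7 = {1, 2, 7, 9}  B8 = {1, 7, 9, 12}  B9 = {7, 9, 12, 13}  B10 = {4, 9, 12, 13}  B11 = {4, 5, 12, 13}  B12 = {3, 4, 5, 13}
Tree: B1–B2, B2–B3, B3–B4, B4–B5, B5–B6, B6–B7, B7–B8, B8–B9, B9–B10, B10–B11, B11–B12
Each bag holds 4 vertices, so the decomposition has width 3, which upper-bounds the treewidth. For the lower bound: the 4 vertex sets {6,11,14}, {10}, {0}, {1,2,7,8} are disjoint, each induces a connected subgraph, and every pair is joined by at least one edge of G. Contracting each set to a single vertex therefore yields K_{4} as a minor, and since treewidth is minor-monotone, tw(G) ≥ tw(K_{4}) = 3. Combining the bounds, tw(G) = 3.

3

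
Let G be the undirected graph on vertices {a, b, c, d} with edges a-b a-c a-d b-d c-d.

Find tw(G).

A width-2 tree decomposition is:
Bags: B1 = {a, b, d}  B2 = {a, c, d}
Tree: B1–B2
Each bag holds 3 vertices, so the decomposition has width 2, which upper-bounds the treewidth. Conversely, {a, c, d} is a clique of size 3, and the vertices of any clique must share a bag in every tree decomposition; so some bag has ≥ 3 vertices and tw(G) ≥ 2. Hence tw(G) = 2 exactly.

2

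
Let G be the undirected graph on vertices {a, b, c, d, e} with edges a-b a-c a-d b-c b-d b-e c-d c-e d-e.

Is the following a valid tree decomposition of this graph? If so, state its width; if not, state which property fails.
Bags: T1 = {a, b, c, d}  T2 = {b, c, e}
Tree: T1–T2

A tree decomposition must satisfy three properties: every vertex lies in some bag; for every edge, both endpoints lie together in some bag; and for every vertex, the bags containing it form a connected subtree. Here edge (d,e) lies in no bag, so the decomposition is invalid.

No — edge (d,e) lies in no bag.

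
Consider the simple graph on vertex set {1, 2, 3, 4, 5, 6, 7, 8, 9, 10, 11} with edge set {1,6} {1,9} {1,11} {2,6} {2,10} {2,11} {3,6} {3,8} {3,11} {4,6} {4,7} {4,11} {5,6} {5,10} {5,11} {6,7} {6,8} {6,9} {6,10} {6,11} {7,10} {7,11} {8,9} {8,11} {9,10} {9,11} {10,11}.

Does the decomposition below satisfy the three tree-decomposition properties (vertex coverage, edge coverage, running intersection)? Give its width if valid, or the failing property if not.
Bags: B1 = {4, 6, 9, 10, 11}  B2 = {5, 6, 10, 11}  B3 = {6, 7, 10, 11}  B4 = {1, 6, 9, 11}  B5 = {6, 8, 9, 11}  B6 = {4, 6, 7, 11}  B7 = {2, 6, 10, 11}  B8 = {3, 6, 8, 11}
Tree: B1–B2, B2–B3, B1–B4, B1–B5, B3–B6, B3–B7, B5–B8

No — bags containing vertex 4 are not connected in the tree.

A tree decomposition must satisfy three properties: every vertex lies in some bag; for every edge, both endpoints lie together in some bag; and for every vertex, the bags containing it form a connected subtree. Here bags containing vertex 4 are not connected in the tree, so the decomposition is invalid.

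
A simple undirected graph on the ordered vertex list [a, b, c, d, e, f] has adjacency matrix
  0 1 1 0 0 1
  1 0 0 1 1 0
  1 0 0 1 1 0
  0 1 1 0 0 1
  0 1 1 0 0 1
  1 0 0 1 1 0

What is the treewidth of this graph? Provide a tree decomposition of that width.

The largest bag has 4 vertices, giving width 3; this decomposition certifies tw(G) ≤ 3. For the lower bound: the 4 vertex sets {a,c}, {b,e}, {d}, {f} are disjoint, each induces a connected subgraph, and every pair is joined by at least one edge of G. Contracting each set to a single vertex therefore yields K_{4} as a minor, and since treewidth is minor-monotone, tw(G) ≥ tw(K_{4}) = 3. The upper and lower bounds meet at 3, so that is the treewidth.

Treewidth 3.
One optimal decomposition is:
Bags: B1 = {a, c, d, e}  B2 = {a, b, d, e}  B3 = {a, d, e, f}
Tree: B1–B2, B2–B3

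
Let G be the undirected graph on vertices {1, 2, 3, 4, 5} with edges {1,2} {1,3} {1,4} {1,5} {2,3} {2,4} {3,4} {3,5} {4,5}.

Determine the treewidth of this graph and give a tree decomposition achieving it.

Every bag has size at most 4, so the width is 4 − 1 = 3 and tw(G) ≤ 3. For the lower bound, the 4 vertices {1, 2, 3, 4} are pairwise adjacent, and any tree decomposition puts a clique entirely inside one bag — forcing width ≥ 3. Therefore the treewidth is 3.

Treewidth 3.
One such decomposition:
Bags: B1 = {1, 3, 4, 5}  B2 = {1, 2, 3, 4}
Tree: B1–B2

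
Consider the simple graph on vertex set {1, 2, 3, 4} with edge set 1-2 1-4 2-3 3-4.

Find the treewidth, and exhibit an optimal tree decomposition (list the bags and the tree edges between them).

The largest bag has 3 vertices, giving width 2; this decomposition certifies tw(G) ≤ 2. For the lower bound, G contains the cycle 1–4–3–2–1, so G is not a forest; only forests have treewidth ≤ 1, hence tw(G) ≥ 2. The upper and lower bounds meet at 2, so that is the treewidth.

Treewidth 2.
One optimal decomposition is:
Bags: B1 = {1, 3, 4}  B2 = {1, 2, 3}
Tree: B1–B2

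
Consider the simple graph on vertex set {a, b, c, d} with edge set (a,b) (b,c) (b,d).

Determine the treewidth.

1

A width-1 tree decomposition is:
Bags: B1 = {b, c}  B2 = {b, d}  B3 = {a, b}
Tree: B1–B2, B1–B3
Each bag holds 2 vertices, so the decomposition has width 1, which upper-bounds the treewidth. G has an edge, so its treewidth is at least 1. Hence tw(G) = 1 exactly.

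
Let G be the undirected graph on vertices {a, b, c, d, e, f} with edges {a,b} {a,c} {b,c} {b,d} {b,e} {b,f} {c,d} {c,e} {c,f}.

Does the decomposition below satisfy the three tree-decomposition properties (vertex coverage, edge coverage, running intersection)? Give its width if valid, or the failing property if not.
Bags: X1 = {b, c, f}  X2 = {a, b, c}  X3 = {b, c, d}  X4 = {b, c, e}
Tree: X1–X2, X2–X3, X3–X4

Yes; width 2.

Every vertex of G appears in some bag (union = {a, b, c, d, e, f}); every edge is covered by a bag; and for each vertex v the set of bags containing v is connected in the bag tree. The decomposition is therefore valid. The largest bag has 3 vertices, so the width is 2.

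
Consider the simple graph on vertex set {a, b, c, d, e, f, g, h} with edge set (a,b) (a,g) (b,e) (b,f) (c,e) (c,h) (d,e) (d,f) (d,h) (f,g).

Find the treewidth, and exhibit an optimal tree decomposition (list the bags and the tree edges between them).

Treewidth 2.
One optimal decomposition is:
Bags: B1 = {c, d, h}  B2 = {c, d, e}  B3 = {d, e, f}  B4 = {b, e, f}  B5 = {b, f, g}  B6 = {a, b, g}
Tree: B1–B2, B2–B3, B3–B4, B4–B5, B5–B6

The largest bag has 3 vertices, giving width 2; this decomposition certifies tw(G) ≤ 2. Since h–c–e–d–h is a cycle in G, G is not acyclic. Forests are exactly the graphs of treewidth ≤ 1, so tw(G) ≥ 2. The upper and lower bounds meet at 2, so that is the treewidth.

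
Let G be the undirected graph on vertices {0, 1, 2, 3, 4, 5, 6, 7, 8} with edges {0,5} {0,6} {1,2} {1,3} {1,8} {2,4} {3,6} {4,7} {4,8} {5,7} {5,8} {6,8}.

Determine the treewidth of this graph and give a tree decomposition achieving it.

Treewidth 3.
One such decomposition:
Bags: B1 = {0, 4, 5, 7}  B2 = {0, 4, 5, 8}  B3 = {0, 4, 6, 8}  B4 = {2, 4, 6, 8}  B5 = {1, 2, 6, 8}  B6 = {1, 2, 3, 6}
Tree: B1–B2, B2–B3, B3–B4, B4–B5, B5–B6

Each bag holds 4 vertices, so the decomposition has width 3, which upper-bounds the treewidth. For the lower bound: the 4 vertex sets {0,5,7}, {4}, {8}, {1,2,3,6} are disjoint, each induces a connected subgraph, and every pair is joined by at least one edge of G. Contracting each set to a single vertex therefore yields K_{4} as a minor, and since treewidth is minor-monotone, tw(G) ≥ tw(K_{4}) = 3. Therefore the treewidth is 3.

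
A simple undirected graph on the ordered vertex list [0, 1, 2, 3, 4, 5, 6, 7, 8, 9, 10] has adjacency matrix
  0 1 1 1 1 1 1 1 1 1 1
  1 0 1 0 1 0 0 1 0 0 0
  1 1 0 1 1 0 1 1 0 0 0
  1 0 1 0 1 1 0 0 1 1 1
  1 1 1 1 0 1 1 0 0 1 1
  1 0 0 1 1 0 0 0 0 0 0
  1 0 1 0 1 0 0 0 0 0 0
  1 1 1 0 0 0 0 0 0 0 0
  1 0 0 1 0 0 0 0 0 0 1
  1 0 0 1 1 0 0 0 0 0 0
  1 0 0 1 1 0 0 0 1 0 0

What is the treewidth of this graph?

3

A width-3 tree decomposition is:
Bags: B1 = {0, 3, 4, 5}  B2 = {0, 2, 3, 4}  B3 = {0, 1, 2, 4}  B4 = {0, 2, 4, 6}  B5 = {0, 1, 2, 7}  B6 = {0, 3, 4, 10}  B7 = {0, 3, 4, 9}  B8 = {0, 3, 8, 10}
Tree: B1–B2, B2–B3, B2–B4, B3–B5, B1–B6, B2–B7, B6–B8
Each bag holds 4 vertices, so the decomposition has width 3, which upper-bounds the treewidth. On the other hand G contains the 4-clique {0, 3, 8, 10}. A clique must lie in a single bag of any decomposition, so no decomposition can have width below 3. Hence tw(G) = 3 exactly.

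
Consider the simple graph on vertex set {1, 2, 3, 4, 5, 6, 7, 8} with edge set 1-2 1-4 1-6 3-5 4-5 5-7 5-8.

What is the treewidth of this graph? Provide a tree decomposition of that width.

Treewidth 1.
One optimal decomposition is:
Bags: B1 = {1, 4}  B2 = {4, 5}  B3 = {5, 8}  B4 = {3, 5}  B5 = {5, 7}  B6 = {1, 2}  B7 = {1, 6}
Tree: B1–B2, B2–B3, B3–B4, B3–B5, B1–B6, B1–B7

The largest bag has 2 vertices, giving width 1; this decomposition certifies tw(G) ≤ 1. Since G has at least one edge (e.g. 1–4), it is not an edgeless graph, so tw(G) ≥ 1. Combining the bounds, tw(G) = 1.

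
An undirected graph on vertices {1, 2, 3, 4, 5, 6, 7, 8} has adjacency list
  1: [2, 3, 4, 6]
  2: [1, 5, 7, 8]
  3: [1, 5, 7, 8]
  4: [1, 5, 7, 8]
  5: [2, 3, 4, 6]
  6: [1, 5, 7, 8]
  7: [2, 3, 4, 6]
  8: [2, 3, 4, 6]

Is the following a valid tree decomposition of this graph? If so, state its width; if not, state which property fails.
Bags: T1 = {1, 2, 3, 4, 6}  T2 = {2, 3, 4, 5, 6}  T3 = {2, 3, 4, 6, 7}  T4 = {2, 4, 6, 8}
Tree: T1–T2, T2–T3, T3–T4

A tree decomposition must satisfy three properties: every vertex lies in some bag; for every edge, both endpoints lie together in some bag; and for every vertex, the bags containing it form a connected subtree. Here edge (3,8) lies in no bag, so the decomposition is invalid.

No — edge (3,8) lies in no bag.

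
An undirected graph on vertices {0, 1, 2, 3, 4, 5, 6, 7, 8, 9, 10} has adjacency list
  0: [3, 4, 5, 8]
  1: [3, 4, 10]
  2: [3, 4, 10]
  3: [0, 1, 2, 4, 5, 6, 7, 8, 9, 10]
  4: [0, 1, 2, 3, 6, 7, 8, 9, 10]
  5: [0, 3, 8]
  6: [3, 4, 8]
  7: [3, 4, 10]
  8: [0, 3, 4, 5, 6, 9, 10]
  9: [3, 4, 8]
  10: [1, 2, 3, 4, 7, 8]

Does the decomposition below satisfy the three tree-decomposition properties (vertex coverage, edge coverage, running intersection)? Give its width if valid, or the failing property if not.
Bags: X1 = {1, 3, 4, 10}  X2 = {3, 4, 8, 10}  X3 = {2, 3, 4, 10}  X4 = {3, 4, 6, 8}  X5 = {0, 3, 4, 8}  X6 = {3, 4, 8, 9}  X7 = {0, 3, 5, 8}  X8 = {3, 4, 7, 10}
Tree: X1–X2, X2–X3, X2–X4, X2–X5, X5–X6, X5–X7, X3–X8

Every vertex of G appears in some bag (union = {0, 1, 2, 3, 4, 5, 6, 7, 8, 9, 10}); every edge is covered by a bag; and for each vertex v the set of bags containing v is connected in the bag tree. The decomposition is therefore valid. The largest bag has 4 vertices, so the width is 3.

Yes; width 3.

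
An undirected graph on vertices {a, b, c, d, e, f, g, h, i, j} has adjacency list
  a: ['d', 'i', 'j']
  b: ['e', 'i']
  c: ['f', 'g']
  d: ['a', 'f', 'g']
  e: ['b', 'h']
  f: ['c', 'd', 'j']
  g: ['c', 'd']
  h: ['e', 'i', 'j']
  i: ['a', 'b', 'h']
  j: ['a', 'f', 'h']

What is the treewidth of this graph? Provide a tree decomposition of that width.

Treewidth 2.
Bags: B1 = {b, e, h}  B2 = {b, h, i}  B3 = {h, i, j}  B4 = {a, i, j}  B5 = {a, f, j}  B6 = {a, d, f}  B7 = {c, d, f}  B8 = {c, d, g}
Tree: B1–B2, B2–B3, B3–B4, B4–B5, B5–B6, B6–B7, B7–B8

The largest bag has 3 vertices, giving width 2; this decomposition certifies tw(G) ≤ 2. For the lower bound, G contains the cycle e–b–i–h–e, so G is not a forest; only forests have treewidth ≤ 1, hence tw(G) ≥ 2. Combining the bounds, tw(G) = 2.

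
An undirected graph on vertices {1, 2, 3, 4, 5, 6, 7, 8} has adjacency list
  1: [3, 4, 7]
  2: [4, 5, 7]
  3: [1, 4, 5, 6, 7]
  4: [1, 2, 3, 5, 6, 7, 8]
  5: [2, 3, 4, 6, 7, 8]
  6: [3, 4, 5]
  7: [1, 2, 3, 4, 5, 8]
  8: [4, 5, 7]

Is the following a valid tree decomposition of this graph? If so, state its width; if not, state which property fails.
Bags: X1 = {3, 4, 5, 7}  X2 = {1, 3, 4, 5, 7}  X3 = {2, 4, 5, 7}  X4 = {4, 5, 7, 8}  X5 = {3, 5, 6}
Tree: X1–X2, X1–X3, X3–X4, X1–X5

No — edge (4,6) lies in no bag.

A tree decomposition must satisfy three properties: every vertex lies in some bag; for every edge, both endpoints lie together in some bag; and for every vertex, the bags containing it form a connected subtree. Here edge (4,6) lies in no bag, so the decomposition is invalid.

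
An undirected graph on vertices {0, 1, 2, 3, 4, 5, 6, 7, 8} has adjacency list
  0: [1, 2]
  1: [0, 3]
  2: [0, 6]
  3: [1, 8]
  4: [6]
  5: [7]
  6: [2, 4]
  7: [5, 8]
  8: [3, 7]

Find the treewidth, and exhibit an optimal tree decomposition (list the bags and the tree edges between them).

Treewidth 1.
Bags: B1 = {4, 6}  B2 = {2, 6}  B3 = {0, 2}  B4 = {0, 1}  B5 = {1, 3}  B6 = {3, 8}  B7 = {7, 8}  B8 = {5, 7}
Tree: B1–B2, B2–B3, B3–B4, B4–B5, B5–B6, B6–B7, B7–B8

The largest bag has 2 vertices, giving width 1; this decomposition certifies tw(G) ≤ 1. Any graph with an edge has treewidth ≥ 1, and G has the edge 4–6. The upper and lower bounds meet at 1, so that is the treewidth.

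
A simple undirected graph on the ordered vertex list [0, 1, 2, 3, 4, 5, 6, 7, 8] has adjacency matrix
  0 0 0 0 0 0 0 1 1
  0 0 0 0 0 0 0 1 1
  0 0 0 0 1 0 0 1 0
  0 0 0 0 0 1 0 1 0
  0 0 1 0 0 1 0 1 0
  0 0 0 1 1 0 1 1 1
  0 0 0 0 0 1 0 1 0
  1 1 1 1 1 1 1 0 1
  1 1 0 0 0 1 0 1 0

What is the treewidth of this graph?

A width-2 tree decomposition is:
Bags: B1 = {4, 5, 7}  B2 = {5, 6, 7}  B3 = {5, 7, 8}  B4 = {0, 7, 8}  B5 = {1, 7, 8}  B6 = {2, 4, 7}  B7 = {3, 5, 7}
Tree: B1–B2, B2–B3, B3–B4, B3–B5, B1–B6, B2–B7
The largest bag has 3 vertices, giving width 2; this decomposition certifies tw(G) ≤ 2. Conversely, {0, 7, 8} is a clique of size 3, and the vertices of any clique must share a bag in every tree decomposition; so some bag has ≥ 3 vertices and tw(G) ≥ 2. Hence tw(G) = 2 exactly.

2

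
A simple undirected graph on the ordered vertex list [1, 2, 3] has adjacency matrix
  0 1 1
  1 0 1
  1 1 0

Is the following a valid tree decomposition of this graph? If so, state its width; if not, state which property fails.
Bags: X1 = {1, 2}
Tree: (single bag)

A tree decomposition must satisfy three properties: every vertex lies in some bag; for every edge, both endpoints lie together in some bag; and for every vertex, the bags containing it form a connected subtree. Here vertex 3 appears in no bag, so the decomposition is invalid.

No — vertex 3 appears in no bag.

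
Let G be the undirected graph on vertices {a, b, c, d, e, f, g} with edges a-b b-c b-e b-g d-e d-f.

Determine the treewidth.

1

A width-1 tree decomposition is:
Bags: B1 = {a, b}  B2 = {b, g}  B3 = {b, e}  B4 = {b, c}  B5 = {d, e}  B6 = {d, f}
Tree: B1–B2, B2–B3, B2–B4, B3–B5, B5–B6
The largest bag has 2 vertices, giving width 1; this decomposition certifies tw(G) ≤ 1. Any graph with an edge has treewidth ≥ 1, and G has the edge b–a. Combining the bounds, tw(G) = 1.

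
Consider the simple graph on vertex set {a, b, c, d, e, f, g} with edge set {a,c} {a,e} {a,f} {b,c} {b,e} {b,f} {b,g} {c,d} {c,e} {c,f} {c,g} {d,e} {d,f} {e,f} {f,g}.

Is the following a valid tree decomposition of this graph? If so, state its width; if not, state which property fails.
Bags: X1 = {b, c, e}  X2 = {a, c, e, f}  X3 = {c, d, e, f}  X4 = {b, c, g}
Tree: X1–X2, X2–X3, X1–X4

A tree decomposition must satisfy three properties: every vertex lies in some bag; for every edge, both endpoints lie together in some bag; and for every vertex, the bags containing it form a connected subtree. Here edge (f,b) lies in no bag, so the decomposition is invalid.

No — edge (f,b) lies in no bag.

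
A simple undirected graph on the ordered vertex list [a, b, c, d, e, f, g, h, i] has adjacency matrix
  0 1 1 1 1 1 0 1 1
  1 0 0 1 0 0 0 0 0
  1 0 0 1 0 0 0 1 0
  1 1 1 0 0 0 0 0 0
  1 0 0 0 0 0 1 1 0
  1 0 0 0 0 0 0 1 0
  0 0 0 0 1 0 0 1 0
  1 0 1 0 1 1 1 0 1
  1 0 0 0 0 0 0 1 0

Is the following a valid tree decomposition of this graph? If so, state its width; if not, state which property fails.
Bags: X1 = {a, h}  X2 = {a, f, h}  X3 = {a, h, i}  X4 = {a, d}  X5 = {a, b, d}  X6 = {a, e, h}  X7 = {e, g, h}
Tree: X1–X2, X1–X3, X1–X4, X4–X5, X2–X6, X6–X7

No — vertex c appears in no bag.

A tree decomposition must satisfy three properties: every vertex lies in some bag; for every edge, both endpoints lie together in some bag; and for every vertex, the bags containing it form a connected subtree. Here vertex c appears in no bag, so the decomposition is invalid.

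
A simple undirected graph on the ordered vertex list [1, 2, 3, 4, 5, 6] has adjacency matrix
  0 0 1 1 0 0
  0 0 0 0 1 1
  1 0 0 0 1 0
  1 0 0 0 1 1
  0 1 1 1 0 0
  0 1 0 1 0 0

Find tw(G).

A width-2 tree decomposition is:
Bags: B1 = {1, 3, 5}  B2 = {1, 4, 5}  B3 = {2, 4, 5}  B4 = {2, 4, 6}
Tree: B1–B2, B2–B3, B3–B4
Each bag holds 3 vertices, so the decomposition has width 2, which upper-bounds the treewidth. Since 3–1–4–5–3 is a cycle in G, G is not acyclic. Forests are exactly the graphs of treewidth ≤ 1, so tw(G) ≥ 2. Therefore the treewidth is 2.

2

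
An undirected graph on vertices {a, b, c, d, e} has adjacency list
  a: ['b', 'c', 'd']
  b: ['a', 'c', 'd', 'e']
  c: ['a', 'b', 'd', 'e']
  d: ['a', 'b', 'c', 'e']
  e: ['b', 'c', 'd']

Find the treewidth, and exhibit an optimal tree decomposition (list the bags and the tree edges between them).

Treewidth 3.
Bags: B1 = {b, c, d, e}  B2 = {a, b, c, d}
Tree: B1–B2

Each bag holds 4 vertices, so the decomposition has width 3, which upper-bounds the treewidth. For the lower bound, the 4 vertices {b, c, d, e} are pairwise adjacent, and any tree decomposition puts a clique entirely inside one bag — forcing width ≥ 3. The upper and lower bounds meet at 3, so that is the treewidth.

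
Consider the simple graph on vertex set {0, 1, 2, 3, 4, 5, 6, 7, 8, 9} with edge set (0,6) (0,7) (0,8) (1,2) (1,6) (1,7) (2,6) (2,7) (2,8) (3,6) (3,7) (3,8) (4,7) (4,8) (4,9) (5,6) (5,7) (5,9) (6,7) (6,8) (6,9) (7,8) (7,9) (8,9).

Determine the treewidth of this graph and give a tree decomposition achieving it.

Each bag holds 4 vertices, so the decomposition has width 3, which upper-bounds the treewidth. For the lower bound, the 4 vertices {4, 7, 8, 9} are pairwise adjacent, and any tree decomposition puts a clique entirely inside one bag — forcing width ≥ 3. Therefore the treewidth is 3.

Treewidth 3.
One such decomposition:
Bags: B1 = {6, 7, 8, 9}  B2 = {2, 6, 7, 8}  B3 = {4, 7, 8, 9}  B4 = {0, 6, 7, 8}  B5 = {3, 6, 7, 8}  B6 = {1, 2, 6, 7}  B7 = {5, 6, 7, 9}
Tree: B1–B2, B1–B3, B2–B4, B2–B5, B2–B6, B1–B7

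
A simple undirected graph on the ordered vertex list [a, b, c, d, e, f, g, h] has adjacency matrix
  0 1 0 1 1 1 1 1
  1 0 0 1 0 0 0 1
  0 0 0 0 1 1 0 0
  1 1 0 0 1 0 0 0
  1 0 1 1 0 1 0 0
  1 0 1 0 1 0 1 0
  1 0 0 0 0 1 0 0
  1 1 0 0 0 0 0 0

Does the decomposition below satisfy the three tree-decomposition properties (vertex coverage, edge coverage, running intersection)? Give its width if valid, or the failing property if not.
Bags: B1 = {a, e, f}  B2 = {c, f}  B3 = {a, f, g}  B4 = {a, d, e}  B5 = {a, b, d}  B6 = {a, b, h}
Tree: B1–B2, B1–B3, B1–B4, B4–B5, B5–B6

No — edge (e,c) lies in no bag.

A tree decomposition must satisfy three properties: every vertex lies in some bag; for every edge, both endpoints lie together in some bag; and for every vertex, the bags containing it form a connected subtree. Here edge (e,c) lies in no bag, so the decomposition is invalid.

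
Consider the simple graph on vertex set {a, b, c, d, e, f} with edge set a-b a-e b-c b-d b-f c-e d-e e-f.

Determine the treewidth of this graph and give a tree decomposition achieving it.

Treewidth 2.
Bags: B1 = {b, d, e}  B2 = {b, c, e}  B3 = {a, b, e}  B4 = {b, e, f}
Tree: B1–B2, B2–B3, B3–B4

The largest bag has 3 vertices, giving width 2; this decomposition certifies tw(G) ≤ 2. The edges e–d–b–c–e form a cycle, so G is not a tree and its treewidth is at least 2. Therefore the treewidth is 2.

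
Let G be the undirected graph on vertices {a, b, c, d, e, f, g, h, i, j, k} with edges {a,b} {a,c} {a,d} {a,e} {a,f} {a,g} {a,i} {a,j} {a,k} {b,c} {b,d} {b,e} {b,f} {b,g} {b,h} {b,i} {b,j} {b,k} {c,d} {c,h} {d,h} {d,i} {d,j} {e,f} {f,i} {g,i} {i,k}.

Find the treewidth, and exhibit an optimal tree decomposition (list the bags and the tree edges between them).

The largest bag has 4 vertices, giving width 3; this decomposition certifies tw(G) ≤ 3. On the other hand G contains the 4-clique {b, c, d, h}. A clique must lie in a single bag of any decomposition, so no decomposition can have width below 3. The upper and lower bounds meet at 3, so that is the treewidth.

Treewidth 3.
One such decomposition:
Bags: B1 = {a, b, d, i}  B2 = {a, b, c, d}  B3 = {a, b, f, i}  B4 = {a, b, e, f}  B5 = {a, b, g, i}  B6 = {b, c, d, h}  B7 = {a, b, d, j}  B8 = {a, b, i, k}
Tree: B1–B2, B1–B3, B3–B4, B3–B5, B2–B6, B2–B7, B3–B8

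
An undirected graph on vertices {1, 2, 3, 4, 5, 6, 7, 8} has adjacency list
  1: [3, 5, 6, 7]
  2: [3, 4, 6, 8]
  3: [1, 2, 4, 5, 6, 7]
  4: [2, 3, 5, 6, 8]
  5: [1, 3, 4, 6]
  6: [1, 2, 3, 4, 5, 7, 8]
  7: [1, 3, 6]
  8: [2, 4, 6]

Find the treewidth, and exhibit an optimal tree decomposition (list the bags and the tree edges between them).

Treewidth 3.
Bags: B1 = {3, 4, 5, 6}  B2 = {1, 3, 5, 6}  B3 = {1, 3, 6, 7}  B4 = {2, 3, 4, 6}  B5 = {2, 4, 6, 8}
Tree: B1–B2, B2–B3, B1–B4, B4–B5

Every bag has size at most 4, so the width is 4 − 1 = 3 and tw(G) ≤ 3. On the other hand G contains the 4-clique {2, 4, 6, 8}. A clique must lie in a single bag of any decomposition, so no decomposition can have width below 3. Therefore the treewidth is 3.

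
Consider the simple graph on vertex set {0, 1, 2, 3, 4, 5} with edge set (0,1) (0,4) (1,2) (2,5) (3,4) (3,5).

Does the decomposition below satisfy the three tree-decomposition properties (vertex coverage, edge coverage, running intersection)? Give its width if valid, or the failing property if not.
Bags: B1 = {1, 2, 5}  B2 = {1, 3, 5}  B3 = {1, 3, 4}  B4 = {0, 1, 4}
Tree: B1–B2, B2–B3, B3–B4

Yes; width 2.

Vertex coverage: the bags together contain {0, 1, 2, 3, 4, 5}, the full vertex set. Edge coverage: each edge of G has both endpoints in at least one bag. Running intersection: for every vertex, the bags containing it form a connected subtree. All three properties hold, so this is a valid tree decomposition of width max|bag| − 1 = 2, and hence tw(G) ≤ 2.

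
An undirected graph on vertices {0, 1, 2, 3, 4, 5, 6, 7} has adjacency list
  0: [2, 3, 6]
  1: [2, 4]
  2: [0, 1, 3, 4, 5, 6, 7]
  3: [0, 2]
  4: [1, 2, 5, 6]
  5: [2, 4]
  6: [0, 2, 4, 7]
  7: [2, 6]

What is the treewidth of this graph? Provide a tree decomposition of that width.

Every bag has size at most 3, so the width is 3 − 1 = 2 and tw(G) ≤ 2. Conversely, {0, 2, 3} is a clique of size 3, and the vertices of any clique must share a bag in every tree decomposition; so some bag has ≥ 3 vertices and tw(G) ≥ 2. Therefore the treewidth is 2.

Treewidth 2.
One such decomposition:
Bags: B1 = {2, 4, 6}  B2 = {1, 2, 4}  B3 = {0, 2, 6}  B4 = {2, 4, 5}  B5 = {2, 6, 7}  B6 = {0, 2, 3}
Tree: B1–B2, B1–B3, B1–B4, B1–B5, B3–B6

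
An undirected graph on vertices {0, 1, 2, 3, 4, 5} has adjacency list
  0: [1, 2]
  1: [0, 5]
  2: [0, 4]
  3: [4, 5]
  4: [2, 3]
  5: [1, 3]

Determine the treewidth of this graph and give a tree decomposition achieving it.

Treewidth 2.
One optimal decomposition is:
Bags: B1 = {2, 3, 4}  B2 = {2, 3, 5}  B3 = {1, 2, 5}  B4 = {0, 1, 2}
Tree: B1–B2, B2–B3, B3–B4

The largest bag has 3 vertices, giving width 2; this decomposition certifies tw(G) ≤ 2. For the lower bound, G contains the cycle 2–4–3–5–1–0–2, so G is not a forest; only forests have treewidth ≤ 1, hence tw(G) ≥ 2. Hence tw(G) = 2 exactly.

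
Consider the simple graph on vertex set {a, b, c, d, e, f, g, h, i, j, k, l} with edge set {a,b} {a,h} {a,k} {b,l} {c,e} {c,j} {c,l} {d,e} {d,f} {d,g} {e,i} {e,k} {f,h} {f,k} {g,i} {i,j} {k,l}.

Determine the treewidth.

A width-3 tree decomposition is:
Bags: B1 = {d, g, i, j}  B2 = {d, e, i, j}  B3 = {c, d, e, j}  B4 = {c, d, e, f}  B5 = {c, e, f, k}  B6 = {c, f, k, l}  B7 = {f, h, k, l}  B8 = {a, h, k, l}  B9 = {a, b, h, l}
Tree: B1–B2, B2–B3, B3–B4, B4–B5, B5–B6, B6–B7, B7–B8, B8–B9
The largest bag has 4 vertices, giving width 3; this decomposition certifies tw(G) ≤ 3. For the lower bound: the 4 vertex sets {g,i,j}, {d}, {e}, {c,f,k,l} are disjoint, each induces a connected subgraph, and every pair is joined by at least one edge of G. Contracting each set to a single vertex therefore yields K_{4} as a minor, and since treewidth is minor-monotone, tw(G) ≥ tw(K_{4}) = 3. Combining the bounds, tw(G) = 3.

3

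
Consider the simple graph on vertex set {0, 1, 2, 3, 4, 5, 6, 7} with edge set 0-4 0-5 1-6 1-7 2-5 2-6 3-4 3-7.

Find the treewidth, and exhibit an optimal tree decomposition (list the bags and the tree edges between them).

Treewidth 2.
One such decomposition:
Bags: B1 = {1, 6, 7}  B2 = {2, 6, 7}  B3 = {2, 5, 7}  B4 = {0, 5, 7}  B5 = {0, 4, 7}  B6 = {3, 4, 7}
Tree: B1–B2, B2–B3, B3–B4, B4–B5, B5–B6

Each bag holds 3 vertices, so the decomposition has width 2, which upper-bounds the treewidth. For the lower bound, G contains the cycle 7–1–6–2–5–0–4–3–7, so G is not a forest; only forests have treewidth ≤ 1, hence tw(G) ≥ 2. Combining the bounds, tw(G) = 2.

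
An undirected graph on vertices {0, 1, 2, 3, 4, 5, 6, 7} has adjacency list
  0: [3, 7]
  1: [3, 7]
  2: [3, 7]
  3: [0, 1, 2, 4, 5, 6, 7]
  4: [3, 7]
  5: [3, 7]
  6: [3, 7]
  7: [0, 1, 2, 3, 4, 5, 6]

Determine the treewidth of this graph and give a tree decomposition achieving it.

Each bag holds 3 vertices, so the decomposition has width 2, which upper-bounds the treewidth. For the lower bound, the 3 vertices {0, 3, 7} are pairwise adjacent, and any tree decomposition puts a clique entirely inside one bag — forcing width ≥ 2. Combining the bounds, tw(G) = 2.

Treewidth 2.
One optimal decomposition is:
Bags: B1 = {3, 5, 7}  B2 = {2, 3, 7}  B3 = {3, 6, 7}  B4 = {0, 3, 7}  B5 = {1, 3, 7}  B6 = {3, 4, 7}
Tree: B1–B2, B1–B3, B1–B4, B2–B5, B3–B6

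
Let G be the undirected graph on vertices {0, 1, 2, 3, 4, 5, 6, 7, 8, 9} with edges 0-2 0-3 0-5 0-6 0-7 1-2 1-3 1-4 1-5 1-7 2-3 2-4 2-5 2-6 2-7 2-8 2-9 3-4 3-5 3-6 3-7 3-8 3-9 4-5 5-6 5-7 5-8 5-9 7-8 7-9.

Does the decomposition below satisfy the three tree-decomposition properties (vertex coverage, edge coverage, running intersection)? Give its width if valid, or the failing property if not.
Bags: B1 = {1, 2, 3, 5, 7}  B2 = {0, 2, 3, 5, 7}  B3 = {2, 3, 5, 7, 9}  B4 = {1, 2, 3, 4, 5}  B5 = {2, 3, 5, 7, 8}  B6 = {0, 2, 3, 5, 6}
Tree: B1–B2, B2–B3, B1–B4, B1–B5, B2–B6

Vertex coverage: the bags together contain {0, 1, 2, 3, 4, 5, 6, 7, 8, 9}, the full vertex set. Edge coverage: each edge of G has both endpoints in at least one bag. Running intersection: for every vertex, the bags containing it form a connected subtree. All three properties hold, so this is a valid tree decomposition of width max|bag| − 1 = 4, and hence tw(G) ≤ 4.

Yes; width 4.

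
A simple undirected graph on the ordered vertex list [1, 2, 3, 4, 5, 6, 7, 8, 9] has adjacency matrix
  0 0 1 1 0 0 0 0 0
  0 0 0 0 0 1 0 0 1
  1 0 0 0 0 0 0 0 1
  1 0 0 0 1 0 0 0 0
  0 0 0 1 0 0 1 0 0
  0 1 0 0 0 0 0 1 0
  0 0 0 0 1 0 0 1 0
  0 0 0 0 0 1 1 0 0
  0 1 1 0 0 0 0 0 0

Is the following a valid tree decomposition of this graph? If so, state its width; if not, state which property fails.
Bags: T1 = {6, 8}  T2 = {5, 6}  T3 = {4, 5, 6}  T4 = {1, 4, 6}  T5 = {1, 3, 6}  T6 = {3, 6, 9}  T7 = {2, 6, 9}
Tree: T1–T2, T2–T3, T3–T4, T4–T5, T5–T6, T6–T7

A tree decomposition must satisfy three properties: every vertex lies in some bag; for every edge, both endpoints lie together in some bag; and for every vertex, the bags containing it form a connected subtree. Here vertex 7 appears in no bag, so the decomposition is invalid.

No — vertex 7 appears in no bag.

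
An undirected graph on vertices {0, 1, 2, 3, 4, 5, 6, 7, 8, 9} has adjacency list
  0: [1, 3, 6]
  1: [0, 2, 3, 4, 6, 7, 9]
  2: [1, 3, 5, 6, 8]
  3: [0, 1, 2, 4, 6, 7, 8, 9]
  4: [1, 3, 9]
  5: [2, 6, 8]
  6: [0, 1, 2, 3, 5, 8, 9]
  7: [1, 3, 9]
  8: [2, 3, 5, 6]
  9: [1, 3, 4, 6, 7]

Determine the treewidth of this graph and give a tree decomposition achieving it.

The largest bag has 4 vertices, giving width 3; this decomposition certifies tw(G) ≤ 3. For the lower bound, the 4 vertices {2, 3, 6, 8} are pairwise adjacent, and any tree decomposition puts a clique entirely inside one bag — forcing width ≥ 3. The upper and lower bounds meet at 3, so that is the treewidth.

Treewidth 3.
One such decomposition:
Bags: B1 = {1, 3, 6, 9}  B2 = {1, 2, 3, 6}  B3 = {2, 3, 6, 8}  B4 = {2, 5, 6, 8}  B5 = {1, 3, 7, 9}  B6 = {1, 3, 4, 9}  B7 = {0, 1, 3, 6}
Tree: B1–B2, B2–B3, B3–B4, B1–B5, B5–B6, B2–B7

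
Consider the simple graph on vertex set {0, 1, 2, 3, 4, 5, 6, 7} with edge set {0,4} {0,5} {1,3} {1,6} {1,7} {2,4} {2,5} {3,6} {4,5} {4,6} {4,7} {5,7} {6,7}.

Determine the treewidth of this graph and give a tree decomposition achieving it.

Treewidth 2.
One such decomposition:
Bags: B1 = {4, 6, 7}  B2 = {4, 5, 7}  B3 = {2, 4, 5}  B4 = {1, 6, 7}  B5 = {0, 4, 5}  B6 = {1, 3, 6}
Tree: B1–B2, B2–B3, B1–B4, B2–B5, B4–B6

Every bag has size at most 3, so the width is 3 − 1 = 2 and tw(G) ≤ 2. On the other hand G contains the 3-clique {1, 3, 6}. A clique must lie in a single bag of any decomposition, so no decomposition can have width below 2. The upper and lower bounds meet at 2, so that is the treewidth.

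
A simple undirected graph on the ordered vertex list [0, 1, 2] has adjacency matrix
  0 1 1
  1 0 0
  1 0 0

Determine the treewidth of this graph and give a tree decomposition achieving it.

Every bag has size at most 2, so the width is 2 − 1 = 1 and tw(G) ≤ 1. Since G has at least one edge (e.g. 0–1), it is not an edgeless graph, so tw(G) ≥ 1. Combining the bounds, tw(G) = 1.

Treewidth 1.
Bags: B1 = {0, 1}  B2 = {0, 2}
Tree: B1–B2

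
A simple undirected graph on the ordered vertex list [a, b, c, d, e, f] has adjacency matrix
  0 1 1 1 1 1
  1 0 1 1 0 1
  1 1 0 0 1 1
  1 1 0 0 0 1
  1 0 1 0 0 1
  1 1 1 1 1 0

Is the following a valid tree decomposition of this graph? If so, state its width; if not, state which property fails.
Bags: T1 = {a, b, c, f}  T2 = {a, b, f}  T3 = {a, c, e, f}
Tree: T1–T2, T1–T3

No — vertex d appears in no bag.

A tree decomposition must satisfy three properties: every vertex lies in some bag; for every edge, both endpoints lie together in some bag; and for every vertex, the bags containing it form a connected subtree. Here vertex d appears in no bag, so the decomposition is invalid.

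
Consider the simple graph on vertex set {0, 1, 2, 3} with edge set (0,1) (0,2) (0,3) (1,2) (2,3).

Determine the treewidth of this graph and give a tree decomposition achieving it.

Every bag has size at most 3, so the width is 3 − 1 = 2 and tw(G) ≤ 2. Conversely, {0, 1, 2} is a clique of size 3, and the vertices of any clique must share a bag in every tree decomposition; so some bag has ≥ 3 vertices and tw(G) ≥ 2. Hence tw(G) = 2 exactly.

Treewidth 2.
One such decomposition:
Bags: B1 = {0, 2, 3}  B2 = {0, 1, 2}
Tree: B1–B2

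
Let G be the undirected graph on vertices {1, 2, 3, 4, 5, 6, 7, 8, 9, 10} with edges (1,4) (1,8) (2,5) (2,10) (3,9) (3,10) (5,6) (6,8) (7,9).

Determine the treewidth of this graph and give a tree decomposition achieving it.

The largest bag has 2 vertices, giving width 1; this decomposition certifies tw(G) ≤ 1. Any graph with an edge has treewidth ≥ 1, and G has the edge 4–1. The upper and lower bounds meet at 1, so that is the treewidth.

Treewidth 1.
One such decomposition:
Bags: B1 = {1, 4}  B2 = {1, 8}  B3 = {6, 8}  B4 = {5, 6}  B5 = {2, 5}  B6 = {2, 10}  B7 = {3, 10}  B8 = {3, 9}  B9 = {7, 9}
Tree: B1–B2, B2–B3, B3–B4, B4–B5, B5–B6, B6–B7, B7–B8, B8–B9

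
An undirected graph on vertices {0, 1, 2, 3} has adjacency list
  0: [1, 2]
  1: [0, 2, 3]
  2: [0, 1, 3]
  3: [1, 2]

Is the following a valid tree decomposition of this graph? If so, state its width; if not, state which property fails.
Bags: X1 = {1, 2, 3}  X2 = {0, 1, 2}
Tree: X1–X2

Vertex coverage: the bags together contain {0, 1, 2, 3}, the full vertex set. Edge coverage: each edge of G has both endpoints in at least one bag. Running intersection: for every vertex, the bags containing it form a connected subtree. All three properties hold, so this is a valid tree decomposition of width max|bag| − 1 = 2, and hence tw(G) ≤ 2.

Yes; width 2.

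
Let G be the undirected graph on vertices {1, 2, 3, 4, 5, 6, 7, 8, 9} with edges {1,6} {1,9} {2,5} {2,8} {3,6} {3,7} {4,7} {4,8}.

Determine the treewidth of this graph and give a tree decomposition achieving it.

Treewidth 1.
Bags: B1 = {1, 9}  B2 = {1, 6}  B3 = {3, 6}  B4 = {3, 7}  B5 = {4, 7}  B6 = {4, 8}  B7 = {2, 8}  B8 = {2, 5}
Tree: B1–B2, B2–B3, B3–B4, B4–B5, B5–B6, B6–B7, B7–B8

Every bag has size at most 2, so the width is 2 − 1 = 1 and tw(G) ≤ 1. Since G has at least one edge (e.g. 9–1), it is not an edgeless graph, so tw(G) ≥ 1. The upper and lower bounds meet at 1, so that is the treewidth.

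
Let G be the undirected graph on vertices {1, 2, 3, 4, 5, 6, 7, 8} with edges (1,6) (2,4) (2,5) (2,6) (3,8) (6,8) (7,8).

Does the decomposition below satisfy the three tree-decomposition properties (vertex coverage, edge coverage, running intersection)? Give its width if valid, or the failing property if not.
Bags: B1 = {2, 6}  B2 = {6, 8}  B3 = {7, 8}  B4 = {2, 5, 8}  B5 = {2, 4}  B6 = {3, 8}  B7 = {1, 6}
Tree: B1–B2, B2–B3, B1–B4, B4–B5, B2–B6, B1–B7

No — bags containing vertex 8 are not connected in the tree.

A tree decomposition must satisfy three properties: every vertex lies in some bag; for every edge, both endpoints lie together in some bag; and for every vertex, the bags containing it form a connected subtree. Here bags containing vertex 8 are not connected in the tree, so the decomposition is invalid.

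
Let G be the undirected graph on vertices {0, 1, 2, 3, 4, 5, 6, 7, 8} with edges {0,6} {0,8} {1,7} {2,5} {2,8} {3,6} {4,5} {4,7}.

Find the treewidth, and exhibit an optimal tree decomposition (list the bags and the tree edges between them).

Treewidth 1.
Bags: B1 = {1, 7}  B2 = {4, 7}  B3 = {4, 5}  B4 = {2, 5}  B5 = {2, 8}  B6 = {0, 8}  B7 = {0, 6}  B8 = {3, 6}
Tree: B1–B2, B2–B3, B3–B4, B4–B5, B5–B6, B6–B7, B7–B8

Each bag holds 2 vertices, so the decomposition has width 1, which upper-bounds the treewidth. G has an edge, so its treewidth is at least 1. Hence tw(G) = 1 exactly.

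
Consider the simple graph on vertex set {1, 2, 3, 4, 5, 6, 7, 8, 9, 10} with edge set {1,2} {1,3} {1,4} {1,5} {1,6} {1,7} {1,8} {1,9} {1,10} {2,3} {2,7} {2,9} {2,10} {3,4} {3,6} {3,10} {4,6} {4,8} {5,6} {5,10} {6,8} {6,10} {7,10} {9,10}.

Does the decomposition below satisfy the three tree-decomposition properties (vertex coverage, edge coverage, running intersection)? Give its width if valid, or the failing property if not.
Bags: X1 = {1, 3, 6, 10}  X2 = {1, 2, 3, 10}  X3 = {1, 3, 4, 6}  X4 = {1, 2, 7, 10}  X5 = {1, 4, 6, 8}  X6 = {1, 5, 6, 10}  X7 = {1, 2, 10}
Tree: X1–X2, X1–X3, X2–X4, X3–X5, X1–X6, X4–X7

No — vertex 9 appears in no bag.

A tree decomposition must satisfy three properties: every vertex lies in some bag; for every edge, both endpoints lie together in some bag; and for every vertex, the bags containing it form a connected subtree. Here vertex 9 appears in no bag, so the decomposition is invalid.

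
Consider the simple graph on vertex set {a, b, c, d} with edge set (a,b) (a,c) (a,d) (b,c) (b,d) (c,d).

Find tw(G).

3

A width-3 tree decomposition is:
Bags: B1 = {a, b, c, d}
Tree: (single bag)
A single bag containing all 4 vertices is trivially a valid decomposition of width 3. For the lower bound, the 4 vertices {a, b, c, d} are pairwise adjacent, and any tree decomposition puts a clique entirely inside one bag — forcing width ≥ 3. The upper and lower bounds meet at 3, so that is the treewidth.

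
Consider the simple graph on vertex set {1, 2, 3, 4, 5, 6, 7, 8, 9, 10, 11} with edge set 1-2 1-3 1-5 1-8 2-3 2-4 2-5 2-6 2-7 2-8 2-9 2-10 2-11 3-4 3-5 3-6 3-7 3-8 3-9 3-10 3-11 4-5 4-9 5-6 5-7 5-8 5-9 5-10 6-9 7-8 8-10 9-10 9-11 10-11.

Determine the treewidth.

4

A width-4 tree decomposition is:
Bags: B1 = {2, 3, 4, 5, 9}  B2 = {2, 3, 5, 9, 10}  B3 = {2, 3, 5, 8, 10}  B4 = {2, 3, 9, 10, 11}  B5 = {1, 2, 3, 5, 8}  B6 = {2, 3, 5, 6, 9}  B7 = {2, 3, 5, 7, 8}
Tree: B1–B2, B2–B3, B2–B4, B3–B5, B2–B6, B5–B7
Each bag holds 5 vertices, so the decomposition has width 4, which upper-bounds the treewidth. Conversely, {2, 3, 9, 10, 11} is a clique of size 5, and the vertices of any clique must share a bag in every tree decomposition; so some bag has ≥ 5 vertices and tw(G) ≥ 4. Hence tw(G) = 4 exactly.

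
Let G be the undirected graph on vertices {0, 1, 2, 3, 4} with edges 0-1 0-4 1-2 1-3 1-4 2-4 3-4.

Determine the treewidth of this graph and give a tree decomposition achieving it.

Treewidth 2.
Bags: B1 = {0, 1, 4}  B2 = {1, 2, 4}  B3 = {1, 3, 4}
Tree: B1–B2, B1–B3

Every bag has size at most 3, so the width is 3 − 1 = 2 and tw(G) ≤ 2. For the lower bound, the 3 vertices {0, 1, 4} are pairwise adjacent, and any tree decomposition puts a clique entirely inside one bag — forcing width ≥ 2. The upper and lower bounds meet at 2, so that is the treewidth.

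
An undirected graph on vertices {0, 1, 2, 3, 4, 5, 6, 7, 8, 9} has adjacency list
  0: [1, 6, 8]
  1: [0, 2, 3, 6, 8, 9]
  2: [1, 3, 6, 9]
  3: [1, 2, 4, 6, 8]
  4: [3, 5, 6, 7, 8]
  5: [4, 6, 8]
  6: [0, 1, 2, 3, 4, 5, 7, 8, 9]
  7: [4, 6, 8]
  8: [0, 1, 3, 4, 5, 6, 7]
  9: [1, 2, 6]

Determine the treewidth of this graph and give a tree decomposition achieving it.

Every bag has size at most 4, so the width is 4 − 1 = 3 and tw(G) ≤ 3. Conversely, {0, 1, 6, 8} is a clique of size 4, and the vertices of any clique must share a bag in every tree decomposition; so some bag has ≥ 4 vertices and tw(G) ≥ 3. The upper and lower bounds meet at 3, so that is the treewidth.

Treewidth 3.
One such decomposition:
Bags: B1 = {1, 3, 6, 8}  B2 = {3, 4, 6, 8}  B3 = {4, 6, 7, 8}  B4 = {0, 1, 6, 8}  B5 = {1, 2, 3, 6}  B6 = {1, 2, 6, 9}  B7 = {4, 5, 6, 8}
Tree: B1–B2, B2–B3, B1–B4, B1–B5, B5–B6, B3–B7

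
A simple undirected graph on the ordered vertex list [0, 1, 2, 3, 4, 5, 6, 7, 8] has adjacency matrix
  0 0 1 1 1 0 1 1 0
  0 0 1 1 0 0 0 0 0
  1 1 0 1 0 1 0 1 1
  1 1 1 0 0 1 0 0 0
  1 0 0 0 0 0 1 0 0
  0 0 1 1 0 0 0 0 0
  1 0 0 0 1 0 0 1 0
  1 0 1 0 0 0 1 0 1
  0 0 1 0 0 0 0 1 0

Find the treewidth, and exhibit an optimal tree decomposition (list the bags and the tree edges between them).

Every bag has size at most 3, so the width is 3 − 1 = 2 and tw(G) ≤ 2. On the other hand G contains the 3-clique {2, 7, 8}. A clique must lie in a single bag of any decomposition, so no decomposition can have width below 2. The upper and lower bounds meet at 2, so that is the treewidth.

Treewidth 2.
Bags: B1 = {1, 2, 3}  B2 = {0, 2, 3}  B3 = {0, 2, 7}  B4 = {2, 3, 5}  B5 = {0, 6, 7}  B6 = {0, 4, 6}  B7 = {2, 7, 8}
Tree: B1–B2, B2–B3, B1–B4, B3–B5, B5–B6, B3–B7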